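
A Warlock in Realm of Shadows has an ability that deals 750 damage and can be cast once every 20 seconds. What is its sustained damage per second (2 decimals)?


DPS = damage / cooldown
= 750 / 20
= 37.50

37.50 DPS


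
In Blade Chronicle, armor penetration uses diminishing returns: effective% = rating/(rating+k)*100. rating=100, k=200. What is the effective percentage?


effective% = rating / (rating + k) * 100
= 100 / (100 + 200) * 100
= 100 / 300 * 100
= 0.333333 * 100
= 33.33%

33.33%


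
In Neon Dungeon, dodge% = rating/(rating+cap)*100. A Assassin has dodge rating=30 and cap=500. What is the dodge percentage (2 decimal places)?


dodge% = 30 / (30 + 500) * 100
= 30 / 530 * 100
= 0.056604 * 100
= 5.66%

5.66%


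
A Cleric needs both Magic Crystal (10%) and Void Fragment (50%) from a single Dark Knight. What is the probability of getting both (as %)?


For independent events, P(both) = P(A) * P(B)
= 10% * 50%
= 500 / 100 %
= 5.0%

5.0%


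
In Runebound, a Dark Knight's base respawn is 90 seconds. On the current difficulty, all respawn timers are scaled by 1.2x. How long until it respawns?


Respawn time = base * multiplier
= 90 * 1.2
= 108.0 seconds

108.0 seconds


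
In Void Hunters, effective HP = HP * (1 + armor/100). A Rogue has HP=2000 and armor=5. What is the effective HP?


EHP = 2000 * (1 + 5/100)
= 2000 * (1 + 0.05)
= 2000 * 1.05
= 2100.0

2100.0 EHP


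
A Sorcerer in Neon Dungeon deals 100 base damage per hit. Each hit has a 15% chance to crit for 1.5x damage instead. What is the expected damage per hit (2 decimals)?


E[dmg] = base * (1 + crit_chance * (crit_mult - 1))
cc as decimal = 15/100 = 0.15
cm - 1 = 1.5 - 1 = 0.5
Bonus factor = 0.15 * 0.5 = 0.075
Total multiplier = 1 + 0.075 = 1.075
Expected damage = 100 * 1.075 = 107.50

107.50 damage


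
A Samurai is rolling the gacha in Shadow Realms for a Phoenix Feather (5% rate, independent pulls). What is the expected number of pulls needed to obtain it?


Expected pulls for a geometric distribution = 1/p = 100 / rate%
= 100 / 5
= 20.0

20.0 pulls


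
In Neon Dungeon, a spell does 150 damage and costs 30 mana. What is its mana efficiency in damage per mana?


Efficiency = damage / mana
= 150 / 30
= 5.00

5.00 dmg/mana


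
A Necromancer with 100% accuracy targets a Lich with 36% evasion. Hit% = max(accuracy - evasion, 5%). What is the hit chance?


accuracy - evasion = 100 - 36 = 64
Apply floor: max(64, 5) = 64
Hit chance = 64%

64%


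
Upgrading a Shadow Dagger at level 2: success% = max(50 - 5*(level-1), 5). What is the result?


raw_rate = 50 - 5 * (2 - 1)
= 50 - 5 * 1
= 50 - 5
= 45
Apply floor: max(45, 5) = 45%

45%


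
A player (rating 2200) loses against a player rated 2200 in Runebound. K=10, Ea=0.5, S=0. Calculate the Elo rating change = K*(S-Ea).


Elo update: delta = K * (S - Ea), where S = 0 (loses)
S - Ea = 0 - 0.5 = -0.5
Rating change = 10 * -0.5
= -5.00

-5.00 rating points


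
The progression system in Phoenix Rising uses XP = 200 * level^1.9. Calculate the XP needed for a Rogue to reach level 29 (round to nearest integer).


XP = 200 * level^1.9
Substitute level = 29:
XP = 200 * 29^1.9
= 200 * 600.5597
= 120112

120112 XP


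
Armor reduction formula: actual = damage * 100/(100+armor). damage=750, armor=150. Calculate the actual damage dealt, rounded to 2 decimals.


actual = 750 * 100 / (100 + 150)
= 750 * 100 / 250
= 75000 / 250
= 300.00

300.00 damage


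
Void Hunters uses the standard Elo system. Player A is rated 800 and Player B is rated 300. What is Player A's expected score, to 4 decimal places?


Elo expected score: Ea = 1/(1 + 10^((Rb-Ra)/400))
Rb - Ra = 300 - 800 = -500
(Rb-Ra)/400 = -500/400 = -1.25
10^-1.25 = 0.056234
Ea = 1/(1 + 0.056234) = 1/1.056234 = 0.9468

0.9468


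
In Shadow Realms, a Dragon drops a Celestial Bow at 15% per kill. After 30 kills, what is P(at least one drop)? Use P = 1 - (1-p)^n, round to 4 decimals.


P(at least one) = 1 - P(none) = 1 - (1-p)^n
p = 15/100 = 0.15
1 - p = 0.85
(1 - p)^30 = 0.85^30 = 0.007631
P(at least one) = 1 - 0.007631 = 0.9924

0.9924


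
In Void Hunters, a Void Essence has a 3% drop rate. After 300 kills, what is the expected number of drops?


Expected drops = kills * (drop_rate / 100)
= 300 * (3 / 100)
= 300 * 0.03
= 9.0

9.0 drops


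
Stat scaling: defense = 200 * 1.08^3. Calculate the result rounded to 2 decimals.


value = base * growth^level
= 200 * 1.08^3
= 200 * 1.259712
= 251.94

251.94 defense


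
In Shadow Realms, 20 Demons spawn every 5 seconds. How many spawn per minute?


Spawns per minute = count * (60 / interval)
= 20 * (60 / 5)
= 20 * 12.0
= 240.0

240.0 per minute


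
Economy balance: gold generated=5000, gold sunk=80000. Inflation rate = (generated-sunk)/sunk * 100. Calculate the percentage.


Net gold = 5000 - 80000 = -75000
Inflation rate = net / sunk * 100 = -75000 / 80000 * 100
= -0.9375 * 100
= -93.75%

-93.75%


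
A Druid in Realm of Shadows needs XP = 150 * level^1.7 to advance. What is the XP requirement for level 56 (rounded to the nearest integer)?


XP = 150 * level^1.7
Substitute level = 56:
XP = 150 * 56^1.7
= 150 * 937.3886
= 140608

140608 XP


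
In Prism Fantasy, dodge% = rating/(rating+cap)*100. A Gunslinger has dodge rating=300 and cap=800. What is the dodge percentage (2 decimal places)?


dodge% = 300 / (300 + 800) * 100
= 300 / 1100 * 100
= 0.272727 * 100
= 27.27%

27.27%


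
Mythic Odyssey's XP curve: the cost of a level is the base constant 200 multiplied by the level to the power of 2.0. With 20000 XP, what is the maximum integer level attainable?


XP = 200 * level^2.0, so level = (XP / 200)^(1/2.0)
= (20000 / 200)^(1/2.0)
= 100.0^0.5
= 10.0
Floor: level = 10

level 10


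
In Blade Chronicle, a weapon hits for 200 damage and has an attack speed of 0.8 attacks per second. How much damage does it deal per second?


DPS = damage * attack_speed
= 200 * 0.8
= 160.0

160.0 DPS


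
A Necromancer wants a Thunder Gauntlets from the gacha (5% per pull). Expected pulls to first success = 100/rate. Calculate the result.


Expected pulls for a geometric distribution = 1/p = 100 / rate%
= 100 / 5
= 20.0

20.0 pulls


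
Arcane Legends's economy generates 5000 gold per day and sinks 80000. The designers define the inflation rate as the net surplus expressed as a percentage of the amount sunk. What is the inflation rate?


Net gold = 5000 - 80000 = -75000
Inflation rate = net / sunk * 100 = -75000 / 80000 * 100
= -0.9375 * 100
= -93.75%

-93.75%


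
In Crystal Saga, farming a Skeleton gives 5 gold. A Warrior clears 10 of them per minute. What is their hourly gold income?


Gold per minute = 5 * 10 = 50
Gold per hour = 50 * 60 = 3000

3000 gold/hour


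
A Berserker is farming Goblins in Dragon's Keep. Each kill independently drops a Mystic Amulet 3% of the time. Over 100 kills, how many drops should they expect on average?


Expected drops = kills * (drop_rate / 100)
= 100 * (3 / 100)
= 100 * 0.03
= 3.0

3.0 drops


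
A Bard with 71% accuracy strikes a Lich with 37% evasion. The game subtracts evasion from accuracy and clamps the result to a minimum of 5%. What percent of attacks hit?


accuracy - evasion = 71 - 37 = 34
Apply floor: max(34, 5) = 34
Hit chance = 34%

34%


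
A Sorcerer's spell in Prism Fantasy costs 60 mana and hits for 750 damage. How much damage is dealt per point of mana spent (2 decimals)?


Efficiency = damage / mana
= 750 / 60
= 12.50

12.50 dmg/mana


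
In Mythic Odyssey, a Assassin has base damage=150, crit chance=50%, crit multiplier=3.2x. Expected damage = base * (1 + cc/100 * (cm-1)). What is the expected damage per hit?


E[dmg] = base * (1 + crit_chance * (crit_mult - 1))
cc as decimal = 50/100 = 0.5
cm - 1 = 3.2 - 1 = 2.2
Bonus factor = 0.5 * 2.2 = 1.1
Total multiplier = 1 + 1.1 = 2.1
Expected damage = 150 * 2.1 = 315.00

315.00 damage


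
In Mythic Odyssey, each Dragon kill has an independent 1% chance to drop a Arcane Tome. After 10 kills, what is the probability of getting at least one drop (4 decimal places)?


P(at least one) = 1 - P(none) = 1 - (1-p)^n
p = 1/100 = 0.01
1 - p = 0.99
(1 - p)^10 = 0.99^10 = 0.904382
P(at least one) = 1 - 0.904382 = 0.0956

0.0956


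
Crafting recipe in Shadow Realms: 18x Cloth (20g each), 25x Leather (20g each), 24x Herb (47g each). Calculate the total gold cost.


Cost breakdown:
  Cloth: 18 * 20 = 360
  Leather: 25 * 20 = 500
  Herb: 24 * 47 = 1128
Total = 360 + 500 + 1128 = 1988

1988 gold


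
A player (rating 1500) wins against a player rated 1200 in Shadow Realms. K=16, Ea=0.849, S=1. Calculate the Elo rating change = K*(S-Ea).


Elo update: delta = K * (S - Ea), where S = 1 (wins)
S - Ea = 1 - 0.849 = 0.151
Rating change = 16 * 0.151
= 2.42

2.42 rating points


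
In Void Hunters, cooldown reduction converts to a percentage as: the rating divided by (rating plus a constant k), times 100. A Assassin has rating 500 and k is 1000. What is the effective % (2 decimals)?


effective% = rating / (rating + k) * 100
= 500 / (500 + 1000) * 100
= 500 / 1500 * 100
= 0.333333 * 100
= 33.33%

33.33%


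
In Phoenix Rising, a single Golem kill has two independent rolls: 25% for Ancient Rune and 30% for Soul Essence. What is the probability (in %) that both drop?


For independent events, P(both) = P(A) * P(B)
= 25% * 30%
= 750 / 100 %
= 7.5%

7.5%


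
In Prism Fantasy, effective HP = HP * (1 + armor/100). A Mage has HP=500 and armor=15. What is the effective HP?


EHP = 500 * (1 + 15/100)
= 500 * (1 + 0.15)
= 500 * 1.15
= 575.0

575.0 EHP


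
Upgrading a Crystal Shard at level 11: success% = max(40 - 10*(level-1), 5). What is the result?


raw_rate = 40 - 10 * (11 - 1)
= 40 - 10 * 10
= 40 - 100
= -60
Apply floor: max(-60, 5) = 5%

5%


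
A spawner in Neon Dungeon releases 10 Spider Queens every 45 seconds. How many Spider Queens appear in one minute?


Spawns per minute = count * (60 / interval)
= 10 * (60 / 45)
= 10 * 1.3333
= 13.33

13.33 per minute


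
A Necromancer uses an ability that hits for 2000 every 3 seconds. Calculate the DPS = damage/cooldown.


DPS = damage / cooldown
= 2000 / 3
= 666.67

666.67 DPS


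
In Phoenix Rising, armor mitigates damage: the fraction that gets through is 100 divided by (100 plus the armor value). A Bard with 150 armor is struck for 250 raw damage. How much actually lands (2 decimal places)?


actual = 250 * 100 / (100 + 150)
= 250 * 100 / 250
= 25000 / 250
= 100.00

100.00 damage


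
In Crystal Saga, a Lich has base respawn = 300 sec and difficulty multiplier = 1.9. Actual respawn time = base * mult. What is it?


Respawn time = base * multiplier
= 300 * 1.9
= 570.0 seconds

570.0 seconds


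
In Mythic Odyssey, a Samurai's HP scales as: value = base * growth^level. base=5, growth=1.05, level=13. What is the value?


value = base * growth^level
= 5 * 1.05^13
= 5 * 1.885649
= 9.43

9.43 HP


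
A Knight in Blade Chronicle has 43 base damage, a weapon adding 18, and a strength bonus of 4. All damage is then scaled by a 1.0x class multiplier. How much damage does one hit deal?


Sum base + weapon + str = 43 + 18 + 4 = 65
Multiply by 1.0:
65 * 1.0 = 65.0

65.0 damage


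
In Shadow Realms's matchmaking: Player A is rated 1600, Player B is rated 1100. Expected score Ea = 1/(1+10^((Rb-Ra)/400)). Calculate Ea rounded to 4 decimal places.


Elo expected score: Ea = 1/(1 + 10^((Rb-Ra)/400))
Rb - Ra = 1100 - 1600 = -500
(Rb-Ra)/400 = -500/400 = -1.25
10^-1.25 = 0.056234
Ea = 1/(1 + 0.056234) = 1/1.056234 = 0.9468

0.9468


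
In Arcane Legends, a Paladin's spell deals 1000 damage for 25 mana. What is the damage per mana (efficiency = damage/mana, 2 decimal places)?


Efficiency = damage / mana
= 1000 / 25
= 40.00

40.00 dmg/mana


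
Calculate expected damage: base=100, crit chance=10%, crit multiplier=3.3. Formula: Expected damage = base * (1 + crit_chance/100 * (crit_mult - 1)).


E[dmg] = base * (1 + crit_chance * (crit_mult - 1))
cc as decimal = 10/100 = 0.1
cm - 1 = 3.3 - 1 = 2.3
Bonus factor = 0.1 * 2.3 = 0.23
Total multiplier = 1 + 0.23 = 1.23
Expected damage = 100 * 1.23 = 123.00

123.00 damage


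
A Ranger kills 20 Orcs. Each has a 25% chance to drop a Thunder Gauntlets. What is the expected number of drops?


Expected drops = kills * (drop_rate / 100)
= 20 * (25 / 100)
= 20 * 0.25
= 5.0

5.0 drops


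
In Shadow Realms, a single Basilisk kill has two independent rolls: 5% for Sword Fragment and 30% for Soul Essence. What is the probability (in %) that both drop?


For independent events, P(both) = P(A) * P(B)
= 5% * 30%
= 150 / 100 %
= 1.5%

1.5%


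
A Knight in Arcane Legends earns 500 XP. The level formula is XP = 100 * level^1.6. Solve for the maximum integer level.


XP = 100 * level^1.6, so level = (XP / 100)^(1/1.6)
= (500 / 100)^(1/1.6)
= 5.0^0.625
= 2.7344
Floor: level = 2

level 2


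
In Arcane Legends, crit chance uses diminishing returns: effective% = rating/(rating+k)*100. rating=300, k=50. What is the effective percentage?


effective% = rating / (rating + k) * 100
= 300 / (300 + 50) * 100
= 300 / 350 * 100
= 0.857143 * 100
= 85.71%

85.71%


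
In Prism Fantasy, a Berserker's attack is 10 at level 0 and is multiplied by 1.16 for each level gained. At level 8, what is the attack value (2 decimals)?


value = base * growth^level
= 10 * 1.16^8
= 10 * 3.278415
= 32.78

32.78 attack


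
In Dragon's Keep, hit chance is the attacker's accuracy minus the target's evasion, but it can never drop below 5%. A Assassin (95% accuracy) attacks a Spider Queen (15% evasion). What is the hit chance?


accuracy - evasion = 95 - 15 = 80
Apply floor: max(80, 5) = 80
Hit chance = 80%

80%


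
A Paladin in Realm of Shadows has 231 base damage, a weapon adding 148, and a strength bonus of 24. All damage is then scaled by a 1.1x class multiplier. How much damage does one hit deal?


Sum base + weapon + str = 231 + 148 + 24 = 403
Multiply by 1.1:
403 * 1.1 = 443.3

443.3 damage


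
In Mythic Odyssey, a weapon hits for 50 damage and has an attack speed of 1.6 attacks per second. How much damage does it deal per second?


DPS = damage * attack_speed
= 50 * 1.6
= 80.0

80.0 DPS


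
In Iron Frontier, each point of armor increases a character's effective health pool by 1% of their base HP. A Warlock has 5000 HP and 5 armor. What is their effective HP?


EHP = 5000 * (1 + 5/100)
= 5000 * (1 + 0.05)
= 5000 * 1.05
= 5250.0

5250.0 EHP


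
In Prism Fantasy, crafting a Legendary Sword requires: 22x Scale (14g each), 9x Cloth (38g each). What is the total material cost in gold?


Cost breakdown:
  Scale: 22 * 14 = 308
  Cloth: 9 * 38 = 342
Total = 308 + 342 = 650

650 gold


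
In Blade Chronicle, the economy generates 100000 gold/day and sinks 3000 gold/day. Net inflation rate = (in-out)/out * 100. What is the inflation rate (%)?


Net gold = 100000 - 3000 = 97000
Inflation rate = net / sunk * 100 = 97000 / 3000 * 100
= 32.333333 * 100
= 3233.33%

3233.33%


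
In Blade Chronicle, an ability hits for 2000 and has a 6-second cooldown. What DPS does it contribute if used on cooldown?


DPS = damage / cooldown
= 2000 / 6
= 333.33

333.33 DPS


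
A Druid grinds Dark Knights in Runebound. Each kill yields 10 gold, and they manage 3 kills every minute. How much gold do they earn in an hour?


Gold per minute = 10 * 3 = 30
Gold per hour = 30 * 60 = 1800

1800 gold/hour


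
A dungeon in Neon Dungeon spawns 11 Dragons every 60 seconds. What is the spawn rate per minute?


Spawns per minute = count * (60 / interval)
= 11 * (60 / 60)
= 11 * 1.0
= 11.0

11.0 per minute


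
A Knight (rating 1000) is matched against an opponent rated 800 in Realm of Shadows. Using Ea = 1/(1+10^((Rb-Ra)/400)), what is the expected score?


Elo expected score: Ea = 1/(1 + 10^((Rb-Ra)/400))
Rb - Ra = 800 - 1000 = -200
(Rb-Ra)/400 = -200/400 = -0.5
10^-0.5 = 0.316228
Ea = 1/(1 + 0.316228) = 1/1.316228 = 0.7597

0.7597


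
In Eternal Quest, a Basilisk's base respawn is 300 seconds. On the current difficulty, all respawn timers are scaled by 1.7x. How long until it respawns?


Respawn time = base * multiplier
= 300 * 1.7
= 510.0 seconds

510.0 seconds


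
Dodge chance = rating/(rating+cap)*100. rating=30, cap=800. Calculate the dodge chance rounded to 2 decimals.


dodge% = 30 / (30 + 800) * 100
= 30 / 830 * 100
= 0.036145 * 100
= 3.61%

3.61%


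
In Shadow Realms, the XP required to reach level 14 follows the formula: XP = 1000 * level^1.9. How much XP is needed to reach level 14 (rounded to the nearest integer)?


XP = 1000 * level^1.9
Substitute level = 14:
XP = 1000 * 14^1.9
= 1000 * 150.537
= 150537

150537 XP


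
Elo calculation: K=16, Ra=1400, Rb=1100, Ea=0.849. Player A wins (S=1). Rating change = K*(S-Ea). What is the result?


Elo update: delta = K * (S - Ea), where S = 1 (wins)
S - Ea = 1 - 0.849 = 0.151
Rating change = 16 * 0.151
= 2.42

2.42 rating points


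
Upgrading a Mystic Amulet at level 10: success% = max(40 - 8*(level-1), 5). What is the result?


raw_rate = 40 - 8 * (10 - 1)
= 40 - 8 * 9
= 40 - 72
= -32
Apply floor: max(-32, 5) = 5%

5%


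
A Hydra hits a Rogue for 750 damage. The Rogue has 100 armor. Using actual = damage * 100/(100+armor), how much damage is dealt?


actual = 750 * 100 / (100 + 100)
= 750 * 100 / 200
= 75000 / 200
= 375.00

375.00 damage


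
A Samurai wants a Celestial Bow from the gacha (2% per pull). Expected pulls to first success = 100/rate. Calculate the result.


Expected pulls for a geometric distribution = 1/p = 100 / rate%
= 100 / 2
= 50.0

50.0 pulls


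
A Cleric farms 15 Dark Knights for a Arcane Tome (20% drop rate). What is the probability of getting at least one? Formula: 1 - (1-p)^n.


P(at least one) = 1 - P(none) = 1 - (1-p)^n
p = 20/100 = 0.2
1 - p = 0.8
(1 - p)^15 = 0.8^15 = 0.035184
P(at least one) = 1 - 0.035184 = 0.9648

0.9648


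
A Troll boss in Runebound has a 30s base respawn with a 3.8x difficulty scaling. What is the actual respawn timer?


Respawn time = base * multiplier
= 30 * 3.8
= 114.0 seconds

114.0 seconds


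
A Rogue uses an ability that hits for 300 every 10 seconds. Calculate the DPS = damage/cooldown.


DPS = damage / cooldown
= 300 / 10
= 30.00

30.00 DPS


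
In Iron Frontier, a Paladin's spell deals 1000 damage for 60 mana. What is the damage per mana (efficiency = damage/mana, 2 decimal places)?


Efficiency = damage / mana
= 1000 / 60
= 16.67

16.67 dmg/mana


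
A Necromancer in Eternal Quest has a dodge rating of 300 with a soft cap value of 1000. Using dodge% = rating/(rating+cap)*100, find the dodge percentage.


dodge% = 300 / (300 + 1000) * 100
= 300 / 1300 * 100
= 0.230769 * 100
= 23.08%

23.08%


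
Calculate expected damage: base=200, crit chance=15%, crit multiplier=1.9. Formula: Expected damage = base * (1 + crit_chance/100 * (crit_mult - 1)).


E[dmg] = base * (1 + crit_chance * (crit_mult - 1))
cc as decimal = 15/100 = 0.15
cm - 1 = 1.9 - 1 = 0.9
Bonus factor = 0.15 * 0.9 = 0.135
Total multiplier = 1 + 0.135 = 1.135
Expected damage = 200 * 1.135 = 227.00

227.00 damage


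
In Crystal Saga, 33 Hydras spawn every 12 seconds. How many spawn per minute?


Spawns per minute = count * (60 / interval)
= 33 * (60 / 12)
= 33 * 5.0
= 165.0

165.0 per minute


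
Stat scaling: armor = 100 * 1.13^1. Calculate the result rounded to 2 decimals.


value = base * growth^level
= 100 * 1.13^1
= 100 * 1.13
= 113.00

113.00 armor


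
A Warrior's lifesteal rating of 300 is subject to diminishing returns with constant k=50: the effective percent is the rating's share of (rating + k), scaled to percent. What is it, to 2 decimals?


effective% = rating / (rating + k) * 100
= 300 / (300 + 50) * 100
= 300 / 350 * 100
= 0.857143 * 100
= 85.71%

85.71%


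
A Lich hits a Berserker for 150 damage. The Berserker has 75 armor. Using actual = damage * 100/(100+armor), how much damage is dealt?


actual = 150 * 100 / (100 + 75)
= 150 * 100 / 175
= 15000 / 175
= 85.71

85.71 damage


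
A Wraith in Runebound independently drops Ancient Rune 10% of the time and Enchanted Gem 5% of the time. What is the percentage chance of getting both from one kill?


For independent events, P(both) = P(A) * P(B)
= 10% * 5%
= 50 / 100 %
= 0.5%

0.5%


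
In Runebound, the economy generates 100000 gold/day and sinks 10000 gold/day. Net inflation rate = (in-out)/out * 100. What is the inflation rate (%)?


Net gold = 100000 - 10000 = 90000
Inflation rate = net / sunk * 100 = 90000 / 10000 * 100
= 9.0 * 100
= 900.00%

900.00%


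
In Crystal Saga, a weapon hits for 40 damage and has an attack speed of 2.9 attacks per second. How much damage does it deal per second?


DPS = damage * attack_speed
= 40 * 2.9
= 116.0

116.0 DPS


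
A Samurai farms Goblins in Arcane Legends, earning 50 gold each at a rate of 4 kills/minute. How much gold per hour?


Gold per minute = 50 * 4 = 200
Gold per hour = 200 * 60 = 12000

12000 gold/hour


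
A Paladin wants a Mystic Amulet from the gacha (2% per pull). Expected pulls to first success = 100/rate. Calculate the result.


Expected pulls for a geometric distribution = 1/p = 100 / rate%
= 100 / 2
= 50.0

50.0 pulls


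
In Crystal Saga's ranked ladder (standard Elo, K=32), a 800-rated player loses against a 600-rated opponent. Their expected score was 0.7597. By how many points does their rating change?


Elo update: delta = K * (S - Ea), where S = 0 (loses)
S - Ea = 0 - 0.7597 = -0.7597
Rating change = 32 * -0.7597
= -24.31

-24.31 rating points


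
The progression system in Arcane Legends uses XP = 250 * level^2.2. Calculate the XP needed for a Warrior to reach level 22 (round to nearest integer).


XP = 250 * level^2.2
Substitute level = 22:
XP = 250 * 22^2.2
= 250 * 898.1108
= 224528

224528 XP


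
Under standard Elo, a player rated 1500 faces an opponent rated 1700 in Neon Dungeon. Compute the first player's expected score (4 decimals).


Elo expected score: Ea = 1/(1 + 10^((Rb-Ra)/400))
Rb - Ra = 1700 - 1500 = 200
(Rb-Ra)/400 = 200/400 = 0.5
10^0.5 = 3.162278
Ea = 1/(1 + 3.162278) = 1/4.162278 = 0.2403

0.2403


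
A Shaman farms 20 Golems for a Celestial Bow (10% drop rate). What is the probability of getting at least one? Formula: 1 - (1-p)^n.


P(at least one) = 1 - P(none) = 1 - (1-p)^n
p = 10/100 = 0.1
1 - p = 0.9
(1 - p)^20 = 0.9^20 = 0.121577
P(at least one) = 1 - 0.121577 = 0.8784

0.8784


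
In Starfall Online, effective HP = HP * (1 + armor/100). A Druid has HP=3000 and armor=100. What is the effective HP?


EHP = 3000 * (1 + 100/100)
= 3000 * (1 + 1.0)
= 3000 * 2.0
= 6000.0

6000.0 EHP


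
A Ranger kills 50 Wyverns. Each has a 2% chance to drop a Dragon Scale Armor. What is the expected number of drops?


Expected drops = kills * (drop_rate / 100)
= 50 * (2 / 100)
= 50 * 0.02
= 1.0

1.0 drops


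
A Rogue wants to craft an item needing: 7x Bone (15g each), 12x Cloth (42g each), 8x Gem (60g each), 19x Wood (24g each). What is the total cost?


Cost breakdown:
  Bone: 7 * 15 = 105
  Cloth: 12 * 42 = 504
  Gem: 8 * 60 = 480
  Wood: 19 * 24 = 456
Total = 105 + 504 + 480 + 456 = 1545

1545 gold


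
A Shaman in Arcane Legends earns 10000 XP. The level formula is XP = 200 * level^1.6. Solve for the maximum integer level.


XP = 200 * level^1.6, so level = (XP / 200)^(1/1.6)
= (10000 / 200)^(1/1.6)
= 50.0^0.625
= 11.5307
Floor: level = 11

level 11


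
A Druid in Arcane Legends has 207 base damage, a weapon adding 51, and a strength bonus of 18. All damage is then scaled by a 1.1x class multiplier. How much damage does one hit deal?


Sum base + weapon + str = 207 + 51 + 18 = 276
Multiply by 1.1:
276 * 1.1 = 303.6

303.6 damage


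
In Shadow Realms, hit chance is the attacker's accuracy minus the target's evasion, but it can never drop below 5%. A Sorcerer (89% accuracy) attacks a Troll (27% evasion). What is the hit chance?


accuracy - evasion = 89 - 27 = 62
Apply floor: max(62, 5) = 62
Hit chance = 62%

62%


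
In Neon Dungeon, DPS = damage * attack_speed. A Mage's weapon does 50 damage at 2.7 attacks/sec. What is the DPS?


DPS = damage * attack_speed
= 50 * 2.7
= 135.0

135.0 DPS


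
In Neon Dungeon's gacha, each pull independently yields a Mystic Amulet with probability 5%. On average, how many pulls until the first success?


Expected pulls for a geometric distribution = 1/p = 100 / rate%
= 100 / 5
= 20.0

20.0 pulls


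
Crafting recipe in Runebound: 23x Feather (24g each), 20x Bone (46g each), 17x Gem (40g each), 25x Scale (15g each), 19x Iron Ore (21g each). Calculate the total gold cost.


Cost breakdown:
  Feather: 23 * 24 = 552
  Bone: 20 * 46 = 920
  Gem: 17 * 40 = 680
  Scale: 25 * 15 = 375
  Iron Ore: 19 * 21 = 399
Total = 552 + 920 + 680 + 375 + 399 = 2926

2926 gold


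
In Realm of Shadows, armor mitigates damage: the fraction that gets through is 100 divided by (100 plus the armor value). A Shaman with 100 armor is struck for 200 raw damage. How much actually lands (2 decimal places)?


actual = 200 * 100 / (100 + 100)
= 200 * 100 / 200
= 20000 / 200
= 100.00

100.00 damage


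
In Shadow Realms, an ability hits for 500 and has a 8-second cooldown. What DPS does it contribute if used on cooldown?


DPS = damage / cooldown
= 500 / 8
= 62.50

62.50 DPS


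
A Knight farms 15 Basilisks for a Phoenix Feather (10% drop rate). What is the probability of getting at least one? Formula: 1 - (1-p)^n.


P(at least one) = 1 - P(none) = 1 - (1-p)^n
p = 10/100 = 0.1
1 - p = 0.9
(1 - p)^15 = 0.9^15 = 0.205891
P(at least one) = 1 - 0.205891 = 0.7941

0.7941


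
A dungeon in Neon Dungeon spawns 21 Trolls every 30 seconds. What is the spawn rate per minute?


Spawns per minute = count * (60 / interval)
= 21 * (60 / 30)
= 21 * 2.0
= 42.0

42.0 per minute


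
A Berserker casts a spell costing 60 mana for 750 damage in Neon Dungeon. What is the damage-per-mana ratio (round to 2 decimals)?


Efficiency = damage / mana
= 750 / 60
= 12.50

12.50 dmg/mana


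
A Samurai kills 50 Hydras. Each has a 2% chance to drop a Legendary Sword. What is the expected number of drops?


Expected drops = kills * (drop_rate / 100)
= 50 * (2 / 100)
= 50 * 0.02
= 1.0

1.0 drops


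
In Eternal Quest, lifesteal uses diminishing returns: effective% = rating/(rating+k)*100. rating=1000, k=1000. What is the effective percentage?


effective% = rating / (rating + k) * 100
= 1000 / (1000 + 1000) * 100
= 1000 / 2000 * 100
= 0.5 * 100
= 50.00%

50.00%


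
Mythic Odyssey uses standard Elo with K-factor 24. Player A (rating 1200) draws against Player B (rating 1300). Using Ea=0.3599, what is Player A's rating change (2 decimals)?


Elo update: delta = K * (S - Ea), where S = 0.5 (draws)
S - Ea = 0.5 - 0.3599 = 0.1401
Rating change = 24 * 0.1401
= 3.36

3.36 rating points


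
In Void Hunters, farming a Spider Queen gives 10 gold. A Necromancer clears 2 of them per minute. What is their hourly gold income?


Gold per minute = 10 * 2 = 20
Gold per hour = 20 * 60 = 1200

1200 gold/hour


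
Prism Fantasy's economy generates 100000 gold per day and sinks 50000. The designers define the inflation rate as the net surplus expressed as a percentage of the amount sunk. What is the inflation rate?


Net gold = 100000 - 50000 = 50000
Inflation rate = net / sunk * 100 = 50000 / 50000 * 100
= 1.0 * 100
= 100.00%

100.00%


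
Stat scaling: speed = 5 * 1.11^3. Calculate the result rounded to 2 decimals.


value = base * growth^level
= 5 * 1.11^3
= 5 * 1.367631
= 6.84

6.84 speed


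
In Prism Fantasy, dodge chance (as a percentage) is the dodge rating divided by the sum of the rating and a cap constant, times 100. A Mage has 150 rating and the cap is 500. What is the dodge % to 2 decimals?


dodge% = 150 / (150 + 500) * 100
= 150 / 650 * 100
= 0.230769 * 100
= 23.08%

23.08%


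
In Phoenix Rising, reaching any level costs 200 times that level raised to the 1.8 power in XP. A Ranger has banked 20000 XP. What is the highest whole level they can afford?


XP = 200 * level^1.8, so level = (XP / 200)^(1/1.8)
= (20000 / 200)^(1/1.8)
= 100.0^0.5556
= 12.9155
Floor: level = 12

level 12


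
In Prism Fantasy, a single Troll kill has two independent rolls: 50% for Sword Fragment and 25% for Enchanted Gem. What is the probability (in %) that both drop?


For independent events, P(both) = P(A) * P(B)
= 50% * 25%
= 1250 / 100 %
= 12.5%

12.5%


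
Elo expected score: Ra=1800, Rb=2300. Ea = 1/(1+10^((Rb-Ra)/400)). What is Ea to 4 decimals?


Elo expected score: Ea = 1/(1 + 10^((Rb-Ra)/400))
Rb - Ra = 2300 - 1800 = 500
(Rb-Ra)/400 = 500/400 = 1.25
10^1.25 = 17.782794
Ea = 1/(1 + 17.782794) = 1/18.782794 = 0.0532

0.0532


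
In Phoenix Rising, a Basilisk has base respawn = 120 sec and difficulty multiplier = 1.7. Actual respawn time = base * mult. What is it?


Respawn time = base * multiplier
= 120 * 1.7
= 204.0 seconds

204.0 seconds


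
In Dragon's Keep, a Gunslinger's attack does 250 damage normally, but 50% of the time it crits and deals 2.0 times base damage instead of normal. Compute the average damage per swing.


E[dmg] = base * (1 + crit_chance * (crit_mult - 1))
cc as decimal = 50/100 = 0.5
cm - 1 = 2.0 - 1 = 1.0
Bonus factor = 0.5 * 1.0 = 0.5
Total multiplier = 1 + 0.5 = 1.5
Expected damage = 250 * 1.5 = 375.00

375.00 damage


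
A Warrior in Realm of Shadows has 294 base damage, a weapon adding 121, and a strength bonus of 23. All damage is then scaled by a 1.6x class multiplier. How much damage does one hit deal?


Sum base + weapon + str = 294 + 121 + 23 = 438
Multiply by 1.6:
438 * 1.6 = 700.8

700.8 damage


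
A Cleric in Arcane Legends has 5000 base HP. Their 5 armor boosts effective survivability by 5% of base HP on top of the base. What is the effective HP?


EHP = 5000 * (1 + 5/100)
= 5000 * (1 + 0.05)
= 5000 * 1.05
= 5250.0

5250.0 EHP


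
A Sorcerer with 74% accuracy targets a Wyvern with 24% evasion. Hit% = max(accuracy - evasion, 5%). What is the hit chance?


accuracy - evasion = 74 - 24 = 50
Apply floor: max(50, 5) = 50
Hit chance = 50%

50%


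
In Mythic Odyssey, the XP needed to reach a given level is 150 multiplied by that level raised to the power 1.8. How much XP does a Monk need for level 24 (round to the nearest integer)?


XP = 150 * level^1.8
Substitute level = 24:
XP = 150 * 24^1.8
= 150 * 305.0565
= 45758

45758 XP


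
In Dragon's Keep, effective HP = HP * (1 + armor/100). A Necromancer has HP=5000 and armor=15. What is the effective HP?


EHP = 5000 * (1 + 15/100)
= 5000 * (1 + 0.15)
= 5000 * 1.15
= 5750.0

5750.0 EHP


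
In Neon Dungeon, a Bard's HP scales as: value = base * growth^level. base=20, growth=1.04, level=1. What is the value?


value = base * growth^level
= 20 * 1.04^1
= 20 * 1.04
= 20.80

20.80 HP


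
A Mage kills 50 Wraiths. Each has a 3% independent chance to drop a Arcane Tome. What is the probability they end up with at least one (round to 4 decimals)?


P(at least one) = 1 - P(none) = 1 - (1-p)^n
p = 3/100 = 0.03
1 - p = 0.97
(1 - p)^50 = 0.97^50 = 0.218065
P(at least one) = 1 - 0.218065 = 0.7819

0.7819


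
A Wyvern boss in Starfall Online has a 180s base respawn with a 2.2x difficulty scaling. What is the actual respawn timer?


Respawn time = base * multiplier
= 180 * 2.2
= 396.0 seconds

396.0 seconds


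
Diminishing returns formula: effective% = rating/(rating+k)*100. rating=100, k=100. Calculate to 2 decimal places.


effective% = rating / (rating + k) * 100
= 100 / (100 + 100) * 100
= 100 / 200 * 100
= 0.5 * 100
= 50.00%

50.00%


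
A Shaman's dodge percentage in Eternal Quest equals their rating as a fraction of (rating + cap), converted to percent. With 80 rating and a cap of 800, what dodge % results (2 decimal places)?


dodge% = 80 / (80 + 800) * 100
= 80 / 880 * 100
= 0.090909 * 100
= 9.09%

9.09%


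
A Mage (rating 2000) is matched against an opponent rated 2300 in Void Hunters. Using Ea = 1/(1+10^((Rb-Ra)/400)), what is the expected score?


Elo expected score: Ea = 1/(1 + 10^((Rb-Ra)/400))
Rb - Ra = 2300 - 2000 = 300
(Rb-Ra)/400 = 300/400 = 0.75
10^0.75 = 5.623413
Ea = 1/(1 + 5.623413) = 1/6.623413 = 0.1510

0.1510


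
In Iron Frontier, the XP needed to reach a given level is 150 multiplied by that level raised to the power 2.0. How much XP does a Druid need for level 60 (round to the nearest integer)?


XP = 150 * level^2.0
Substitute level = 60:
XP = 150 * 60^2.0
= 150 * 3600.0
= 540000

540000 XP


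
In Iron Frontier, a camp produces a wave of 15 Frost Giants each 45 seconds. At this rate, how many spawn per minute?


Spawns per minute = count * (60 / interval)
= 15 * (60 / 45)
= 15 * 1.3333
= 20.0

20.0 per minute


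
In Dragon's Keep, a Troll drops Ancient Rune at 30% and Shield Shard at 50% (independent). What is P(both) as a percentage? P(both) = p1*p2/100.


For independent events, P(both) = P(A) * P(B)
= 30% * 50%
= 1500 / 100 %
= 15.0%

15.0%


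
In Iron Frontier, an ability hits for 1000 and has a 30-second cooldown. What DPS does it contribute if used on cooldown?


DPS = damage / cooldown
= 1000 / 30
= 33.33

33.33 DPS


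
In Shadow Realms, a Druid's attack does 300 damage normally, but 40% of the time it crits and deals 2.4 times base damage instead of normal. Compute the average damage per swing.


E[dmg] = base * (1 + crit_chance * (crit_mult - 1))
cc as decimal = 40/100 = 0.4
cm - 1 = 2.4 - 1 = 1.4
Bonus factor = 0.4 * 1.4 = 0.56
Total multiplier = 1 + 0.56 = 1.56
Expected damage = 300 * 1.56 = 468.00

468.00 damage


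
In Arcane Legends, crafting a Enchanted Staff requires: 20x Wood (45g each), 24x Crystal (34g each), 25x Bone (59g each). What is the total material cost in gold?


Cost breakdown:
  Wood: 20 * 45 = 900
  Crystal: 24 * 34 = 816
  Bone: 25 * 59 = 1475
Total = 900 + 816 + 1475 = 3191

3191 gold


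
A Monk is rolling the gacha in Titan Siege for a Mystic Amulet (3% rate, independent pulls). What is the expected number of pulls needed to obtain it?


Expected pulls for a geometric distribution = 1/p = 100 / rate%
= 100 / 3
= 33.33

33.33 pulls


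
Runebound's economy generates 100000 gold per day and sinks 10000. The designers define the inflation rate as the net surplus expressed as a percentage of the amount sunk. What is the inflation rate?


Net gold = 100000 - 10000 = 90000
Inflation rate = net / sunk * 100 = 90000 / 10000 * 100
= 9.0 * 100
= 900.00%

900.00%


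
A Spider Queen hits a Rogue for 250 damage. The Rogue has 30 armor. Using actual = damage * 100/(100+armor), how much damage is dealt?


actual = 250 * 100 / (100 + 30)
= 250 * 100 / 130
= 25000 / 130
= 192.31

192.31 damage


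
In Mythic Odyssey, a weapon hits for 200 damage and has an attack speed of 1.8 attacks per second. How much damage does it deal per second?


DPS = damage * attack_speed
= 200 * 1.8
= 360.0

360.0 DPS


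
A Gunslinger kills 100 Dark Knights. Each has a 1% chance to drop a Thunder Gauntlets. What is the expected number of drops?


Expected drops = kills * (drop_rate / 100)
= 100 * (1 / 100)
= 100 * 0.01
= 1.0

1.0 drops


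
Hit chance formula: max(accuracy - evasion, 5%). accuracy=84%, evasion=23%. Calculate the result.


accuracy - evasion = 84 - 23 = 61
Apply floor: max(61, 5) = 61
Hit chance = 61%

61%


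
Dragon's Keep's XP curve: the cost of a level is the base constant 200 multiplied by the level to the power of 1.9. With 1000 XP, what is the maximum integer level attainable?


XP = 200 * level^1.9, so level = (XP / 200)^(1/1.9)
= (1000 / 200)^(1/1.9)
= 5.0^0.5263
= 2.3328
Floor: level = 2

level 2


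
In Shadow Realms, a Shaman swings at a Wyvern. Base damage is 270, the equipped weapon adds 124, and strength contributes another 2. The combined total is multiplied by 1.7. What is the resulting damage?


Sum base + weapon + str = 270 + 124 + 2 = 396
Multiply by 1.7:
396 * 1.7 = 673.2

673.2 damage


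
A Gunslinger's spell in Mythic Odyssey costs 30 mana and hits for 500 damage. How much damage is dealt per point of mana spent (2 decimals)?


Efficiency = damage / mana
= 500 / 30
= 16.67

16.67 dmg/mana


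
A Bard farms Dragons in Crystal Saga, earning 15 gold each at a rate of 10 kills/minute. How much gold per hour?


Gold per minute = 15 * 10 = 150
Gold per hour = 150 * 60 = 9000

9000 gold/hour


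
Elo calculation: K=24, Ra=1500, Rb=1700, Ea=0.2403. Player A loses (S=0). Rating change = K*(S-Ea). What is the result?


Elo update: delta = K * (S - Ea), where S = 0 (loses)
S - Ea = 0 - 0.2403 = -0.2403
Rating change = 24 * -0.2403
= -5.77

-5.77 rating points


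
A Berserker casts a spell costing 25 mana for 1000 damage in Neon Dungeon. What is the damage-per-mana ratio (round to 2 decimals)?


Efficiency = damage / mana
= 1000 / 25
= 40.00

40.00 dmg/mana


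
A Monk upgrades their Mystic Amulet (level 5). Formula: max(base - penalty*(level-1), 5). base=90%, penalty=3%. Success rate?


raw_rate = 90 - 3 * (5 - 1)
= 90 - 3 * 4
= 90 - 12
= 78
Apply floor: max(78, 5) = 78%

78%


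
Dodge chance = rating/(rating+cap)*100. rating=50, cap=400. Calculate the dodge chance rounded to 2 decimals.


dodge% = 50 / (50 + 400) * 100
= 50 / 450 * 100
= 0.111111 * 100
= 11.11%

11.11%


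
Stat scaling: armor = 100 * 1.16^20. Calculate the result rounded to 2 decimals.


value = base * growth^level
= 100 * 1.16^20
= 100 * 19.460759
= 1946.08

1946.08 armor


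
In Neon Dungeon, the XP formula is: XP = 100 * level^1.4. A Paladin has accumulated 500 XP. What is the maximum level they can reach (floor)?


XP = 100 * level^1.4, so level = (XP / 100)^(1/1.4)
= (500 / 100)^(1/1.4)
= 5.0^0.7143
= 3.1569
Floor: level = 3

level 3


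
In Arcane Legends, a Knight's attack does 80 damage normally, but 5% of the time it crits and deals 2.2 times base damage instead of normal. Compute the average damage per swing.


E[dmg] = base * (1 + crit_chance * (crit_mult - 1))
cc as decimal = 5/100 = 0.05
cm - 1 = 2.2 - 1 = 1.2
Bonus factor = 0.05 * 1.2 = 0.06
Total multiplier = 1 + 0.06 = 1.06
Expected damage = 80 * 1.06 = 84.80

84.80 damage


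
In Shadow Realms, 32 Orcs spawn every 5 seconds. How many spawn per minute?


Spawns per minute = count * (60 / interval)
= 32 * (60 / 5)
= 32 * 12.0
= 384.0

384.0 per minute


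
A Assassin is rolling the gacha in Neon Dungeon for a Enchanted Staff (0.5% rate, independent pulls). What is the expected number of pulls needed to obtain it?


Expected pulls for a geometric distribution = 1/p = 100 / rate%
= 100 / 0.5
= 200.0

200.0 pulls


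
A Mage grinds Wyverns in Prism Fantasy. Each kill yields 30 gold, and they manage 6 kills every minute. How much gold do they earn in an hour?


Gold per minute = 30 * 6 = 180
Gold per hour = 180 * 60 = 10800

10800 gold/hour


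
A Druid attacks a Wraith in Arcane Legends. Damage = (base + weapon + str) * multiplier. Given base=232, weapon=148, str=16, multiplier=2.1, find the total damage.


Sum base + weapon + str = 232 + 148 + 16 = 396
Multiply by 2.1:
396 * 2.1 = 831.6

831.6 damage


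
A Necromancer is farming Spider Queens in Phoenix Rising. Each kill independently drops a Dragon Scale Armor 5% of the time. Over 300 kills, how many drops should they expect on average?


Expected drops = kills * (drop_rate / 100)
= 300 * (5 / 100)
= 300 * 0.05
= 15.0

15.0 drops


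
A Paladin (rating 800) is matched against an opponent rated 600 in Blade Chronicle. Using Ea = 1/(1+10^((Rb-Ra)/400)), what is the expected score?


Elo expected score: Ea = 1/(1 + 10^((Rb-Ra)/400))
Rb - Ra = 600 - 800 = -200
(Rb-Ra)/400 = -200/400 = -0.5
10^-0.5 = 0.316228
Ea = 1/(1 + 0.316228) = 1/1.316228 = 0.7597

0.7597
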